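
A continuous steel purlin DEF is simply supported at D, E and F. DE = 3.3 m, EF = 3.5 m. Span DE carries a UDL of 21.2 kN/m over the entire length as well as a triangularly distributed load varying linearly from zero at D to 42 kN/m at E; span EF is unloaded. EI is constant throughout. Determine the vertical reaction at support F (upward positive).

Release continuity at E by inserting a hinge; the redundant is the internal moment M_E. The primary structure is two simply-supported spans DE and EF.
Rotations at E on the released spans (each span's end-slope, ×1/EI):
  span DE: UDL 21.2: wL³/(24EI) = 31.74/EI
  span DE: triangular load, peak 42: w₀L³/(45EI) = 33.54/EI
  relative rotation θ_0 = (65.29 + 0)/EI = 65.29/EI
A unit hogging moment at E produces rotation L₁/(3EI) + L₂/(3EI) = 2.267/EI.
Compatibility: M_E·(L₁+L₂)/(3EI) = θ_0, giving M_E = 28.8 kN·m (hogging).
Span EF, ΣM about F: R_E^{EF}·3.5 = 0 + 28.8, so R_E^{EF} = 8.229 kN and R_F = 0 − 8.229 = -8.229 kN.

R_F = -8.229 kN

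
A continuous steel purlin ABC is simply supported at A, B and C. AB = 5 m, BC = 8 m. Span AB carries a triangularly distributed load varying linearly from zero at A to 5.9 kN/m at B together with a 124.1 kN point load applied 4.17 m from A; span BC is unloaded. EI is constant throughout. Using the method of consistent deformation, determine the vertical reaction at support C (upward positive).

Release continuity at B by inserting a hinge; the redundant is the internal moment M_B. The primary structure is two simply-supported spans AB and BC.
End slopes at the hinge B, treating each span as simply supported:
  span AB: triangular load, peak 5.9: w₀L³/(45EI) = 16.39/EI
  span AB: point load 124.1 at a = 4.17: Pab(L + a)/(6LEI) = 131.3/EI
  relative rotation θ_0 = (147.7 + 0)/EI = 147.7/EI
A unit hogging moment at B produces rotation L₁/(3EI) + L₂/(3EI) = 4.333/EI.
Slope continuity at B: θ_0 = M_B·4.333/EI, so M_B = 147.7/4.333 = 34.08 kN·m (hogging).
Span BC, ΣM about C: R_B^{BC}·8 = 0 + 34.08, so R_B^{BC} = 4.26 kN and R_C = 0 − 4.26 = -4.26 kN.

R_C = -4.26 kN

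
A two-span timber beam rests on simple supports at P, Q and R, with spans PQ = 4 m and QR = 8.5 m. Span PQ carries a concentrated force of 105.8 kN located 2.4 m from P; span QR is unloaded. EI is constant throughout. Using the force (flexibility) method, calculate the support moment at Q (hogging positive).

M_Q = 26 kN·m

Insert a hinge at Q; M_Q is the redundant, and each span becomes simply supported.
Rotations at Q on the released spans (each span's end-slope, ×1/EI):
  span PQ: point load 105.8 at a = 2.4: Pab(L + a)/(6LEI) = 108.3/EI
  relative rotation θ_0 = (108.3 + 0)/EI = 108.3/EI
A unit hogging moment at Q produces rotation L₁/(3EI) + L₂/(3EI) = 4.167/EI.
Compatibility: M_Q·(L₁+L₂)/(3EI) = θ_0, giving M_Q = 26 kN·m (hogging).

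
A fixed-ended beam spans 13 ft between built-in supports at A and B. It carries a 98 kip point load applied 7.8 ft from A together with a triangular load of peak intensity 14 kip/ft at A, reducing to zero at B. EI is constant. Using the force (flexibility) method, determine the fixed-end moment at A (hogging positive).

Take the two fixed-end moments M_A, M_B as redundants; the released structure is the simple span AB.
End rotations of the released simple span under the applied load (×1/EI):
  at A: point load 98 at a = 7.8: Pab(L + b)/(6LEI) = 927.5/EI
  at B: point load 98 at a = 7.8: Pab(L + a)/(6LEI) = 1060/EI
  at A: triangular load, peak 14: w₀L³/(45EI) = 683.5/EI
  at B: triangular load, peak 14: 7w₀L³/(360EI) = 598.1/EI
  θ_A0 = 1611/EI,  θ_B0 = 1658/EI
Flexibility coefficients: a unit moment at one end gives L/(3EI) there and L/(6EI) at the far end, so f₁₁ = f₂₂ = 4.333/EI and f₁₂ = f₂₁ = 2.167/EI.
Compatibility — zero rotation at each built-in end:
  4.333 M_A + 2.167 M_B = 1611
  2.167 M_A + 4.333 M_B = 1658
Solving the pair gives M_A = 240.6 kip·ft and M_B = 262.3 kip·ft (hogging).

M_A = 240.6 kip·ft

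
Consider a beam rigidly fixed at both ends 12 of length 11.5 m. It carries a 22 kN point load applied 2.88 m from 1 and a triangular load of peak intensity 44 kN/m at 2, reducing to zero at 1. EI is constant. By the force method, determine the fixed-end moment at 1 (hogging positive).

M_1 = 229.6 kN·m

Release both end moments; the primary structure is a simply-supported span 12 with redundants M_1 and M_2.
On the primary (simply-supported) span, the end slopes from the loading are:
  at 1: point load 22 at a = 2.88: Pab(L + b)/(6LEI) = 159.3/EI
  at 2: point load 22 at a = 2.88: Pab(L + a)/(6LEI) = 113.8/EI
  at 1: triangular load, peak 44: 7w₀L³/(360EI) = 1301/EI
  at 2: triangular load, peak 44: w₀L³/(45EI) = 1487/EI
  θ_10 = 1460/EI,  θ_20 = 1601/EI
Flexibility coefficients: a unit moment at one end gives L/(3EI) there and L/(6EI) at the far end, so f₁₁ = f₂₂ = 3.833/EI and f₁₂ = f₂₁ = 1.917/EI.
Compatibility — zero rotation at each built-in end:
  3.833 M_1 + 1.917 M_2 = 1460
  1.917 M_1 + 3.833 M_2 = 1601
Solving the pair gives M_1 = 229.6 kN·m and M_2 = 302.8 kN·m (hogging).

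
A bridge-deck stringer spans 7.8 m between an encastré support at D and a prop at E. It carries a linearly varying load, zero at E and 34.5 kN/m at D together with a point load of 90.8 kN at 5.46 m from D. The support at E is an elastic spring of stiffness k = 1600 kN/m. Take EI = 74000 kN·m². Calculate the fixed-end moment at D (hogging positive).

Choose R_E as the redundant. The primary structure is the cantilever fixed at D.
Downward deflection at the released point E due to the loads:
  triangular load, peak 34.5 at the fixed end: w₀L⁴/(30EI) = 4257/EI
  point load 90.8 at a = 5.46: Pa²(3L − a)/(6EI) = 8094/EI
  δ_0 = 12350/EI
Tip deflection under a unit load at E: L³/(3EI) = 158.2/EI.
With EI = 74000 kN·m²: δ_0 = 0.1669 m and δ_{EE} = 0.002138 m/kN.
Compatibility — the spring shortens by R_E/k under the reaction it provides: δ_0 − R_E·δ_{EE} = R_E/k. With 1/k = 0.000625 m/kN, R_E = δ_0 / (δ_{EE} + 1/k) = 0.1669 / (0.002138 + 0.000625) = 60.41 kN.
Moment equilibrium about D: M_D = Σ(load moments about D) − R_E·L = 845.6 − 60.41×7.8 = 374.4 kN·m.

M_D = 374.4 kN·m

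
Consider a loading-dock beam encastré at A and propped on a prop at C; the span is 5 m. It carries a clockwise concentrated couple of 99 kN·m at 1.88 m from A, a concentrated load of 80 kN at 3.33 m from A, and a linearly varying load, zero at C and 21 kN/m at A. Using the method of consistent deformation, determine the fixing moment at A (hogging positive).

Take the reaction at C as the redundant and release it; the primary structure is a cantilever fixed at A.
Free-end deflection of the primary structure under the applied loading (downward +):
  clockwise couple 99 at a = 1.88: M₀a(2L − a)/(2EI) = 755.6/EI
  point load 80 at a = 3.33: Pa²(3L − a)/(6EI) = 1725/EI
  triangular load, peak 21 at the fixed end: w₀L⁴/(30EI) = 437.5/EI
  δ_0 = 2919/EI
Flexibility coefficient — unit upward force at C: δ_{CC} = L³/(3EI) = 41.67/EI.
The prop prevents deflection at C: R_C = δ_0/δ_{CC} = 2919/41.67 = 70.05 kN.
Moment equilibrium about A: M_A = Σ(load moments about A) − R_C·L = 452.9 − 70.05×5 = 102.7 kN·m.

M_A = 102.7 kN·m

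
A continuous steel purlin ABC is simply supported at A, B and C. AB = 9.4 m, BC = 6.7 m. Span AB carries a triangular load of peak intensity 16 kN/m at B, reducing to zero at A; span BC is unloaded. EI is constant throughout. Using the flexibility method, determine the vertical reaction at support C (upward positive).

R_C = -8.213 kN

Take M_B as the redundant. Released structure: two simple spans AB and BC with a hinge at B.
Rotations at B on the released spans (each span's end-slope, ×1/EI):
  span AB: triangular load, peak 16: w₀L³/(45EI) = 295.3/EI
  relative rotation θ_0 = (295.3 + 0)/EI = 295.3/EI
A unit hogging moment at B produces rotation L₁/(3EI) + L₂/(3EI) = 5.367/EI.
Slope continuity at B: θ_0 = M_B·5.367/EI, so M_B = 295.3/5.367 = 55.03 kN·m (hogging).
Span BC, ΣM about C: R_B^{BC}·6.7 = 0 + 55.03, so R_B^{BC} = 8.213 kN and R_C = 0 − 8.213 = -8.213 kN.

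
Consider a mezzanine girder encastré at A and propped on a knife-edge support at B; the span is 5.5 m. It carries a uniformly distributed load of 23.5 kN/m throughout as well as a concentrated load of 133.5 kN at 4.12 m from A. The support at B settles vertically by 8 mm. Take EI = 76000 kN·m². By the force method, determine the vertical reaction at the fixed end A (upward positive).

Release the roller at B. Primary structure: cantilever fixed at A.
Primary-structure tip deflection at B by superposition:
  UDL 23.5: wL⁴/(8EI) = 2688/EI
  point load 133.5 at a = 4.12: Pa²(3L − a)/(6EI) = 4676/EI
  δ_0 = 7364/EI
Tip deflection under a unit load at B: L³/(3EI) = 55.46/EI.
With EI = 76000 kN·m²: δ_0 = 0.096891 m and δ_{BB} = 0.00073 m/kN.
Compatibility — the beam at B must follow the support down by 0.008 m: δ_0 − R_B·δ_{BB} = 0.008, so R_B = (0.096891 − 0.008)/0.00073 = 121.8 kN.
Vertical equilibrium: R_A = ΣP − R_B = 262.8 − 121.8 = 140.9 kN.

R_A = 140.9 kN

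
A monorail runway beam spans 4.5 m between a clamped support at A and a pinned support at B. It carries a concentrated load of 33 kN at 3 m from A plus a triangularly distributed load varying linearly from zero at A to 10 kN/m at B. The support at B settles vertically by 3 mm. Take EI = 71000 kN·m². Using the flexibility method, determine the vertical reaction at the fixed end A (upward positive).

R_A = 33.03 kN

Release the roller at B. Primary structure: cantilever fixed at A.
Downward deflection at the released point B due to the loads:
  point load 33 at a = 3: Pa²(3L − a)/(6EI) = 519.8/EI
  triangular load, peak 10 at the free end: 11w₀L⁴/(120EI) = 375.9/EI
  δ_0 = 895.6/EI
Flexibility coefficient — unit upward force at B: δ_{BB} = L³/(3EI) = 30.38/EI.
With EI = 71000 kN·m²: δ_0 = 0.012615 m and δ_{BB} = 0.000428 m/kN.
Compatibility — the beam at B must follow the support down by 0.003 m: δ_0 − R_B·δ_{BB} = 0.003, so R_B = (0.012615 − 0.003)/0.000428 = 22.47 kN.
Vertical equilibrium: R_A = ΣP − R_B = 55.5 − 22.47 = 33.03 kN.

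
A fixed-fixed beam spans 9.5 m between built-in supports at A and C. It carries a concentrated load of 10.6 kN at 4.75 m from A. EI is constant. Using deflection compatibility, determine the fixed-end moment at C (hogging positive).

M_C = 12.59 kN·m

Release both end moments; the primary structure is a simply-supported span AC with redundants M_A and M_C.
Simple-span end rotations at A and C under the given loads:
  at A: point load 10.6 at a = 4.75: Pab(L + b)/(6LEI) = 59.79/EI
  at C: point load 10.6 at a = 4.75: Pab(L + a)/(6LEI) = 59.79/EI
  θ_A0 = 59.79/EI,  θ_C0 = 59.79/EI
Flexibility coefficients: a unit moment at one end gives L/(3EI) there and L/(6EI) at the far end, so f₁₁ = f₂₂ = 3.167/EI and f₁₂ = f₂₁ = 1.583/EI.
Compatibility — zero rotation at each built-in end:
  3.167 M_A + 1.583 M_C = 59.79
  1.583 M_A + 3.167 M_C = 59.79
Solving the pair gives M_A = 12.59 kN·m and M_C = 12.59 kN·m (hogging).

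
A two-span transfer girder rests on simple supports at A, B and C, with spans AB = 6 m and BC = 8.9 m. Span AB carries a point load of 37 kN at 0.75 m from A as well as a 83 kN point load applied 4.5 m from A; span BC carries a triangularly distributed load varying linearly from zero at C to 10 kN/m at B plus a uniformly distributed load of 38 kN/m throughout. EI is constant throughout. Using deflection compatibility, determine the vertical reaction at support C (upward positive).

R_C = 150.8 kN

Take M_B as the redundant. Released structure: two simple spans AB and BC with a hinge at B.
Discontinuity in slope at B on the released structure — sum the simple-span end rotations:
  span AB: point load 37 at a = 0.75: Pab(L + a)/(6LEI) = 27.32/EI
  span AB: point load 83 at a = 4.5: Pab(L + a)/(6LEI) = 163.4/EI
  span BC: triangular load, peak 10: w₀L³/(45EI) = 156.7/EI
  span BC: UDL 38: wL³/(24EI) = 1116/EI
  relative rotation θ_0 = (190.7 + 1273)/EI = 1464/EI
A unit hogging moment at B produces rotation L₁/(3EI) + L₂/(3EI) = 4.967/EI.
Slope continuity at B: θ_0 = M_B·4.967/EI, so M_B = 1464/4.967 = 294.7 kN·m (hogging).
Span BC, ΣM about C: R_B^{BC}·8.9 = 1769 + 294.7, so R_B^{BC} = 231.9 kN and R_C = 382.7 − 231.9 = 150.8 kN.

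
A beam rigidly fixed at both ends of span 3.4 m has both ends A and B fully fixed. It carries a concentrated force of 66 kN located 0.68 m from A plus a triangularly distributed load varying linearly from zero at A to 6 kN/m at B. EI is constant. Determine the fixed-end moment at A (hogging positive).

Release both end moments; the primary structure is a simply-supported span AB with redundants M_A and M_B.
On the primary (simply-supported) span, the end slopes from the loading are:
  at A: point load 66 at a = 0.68: Pab(L + b)/(6LEI) = 36.62/EI
  at B: point load 66 at a = 0.68: Pab(L + a)/(6LEI) = 24.41/EI
  at A: triangular load, peak 6: 7w₀L³/(360EI) = 4.585/EI
  at B: triangular load, peak 6: w₀L³/(45EI) = 5.241/EI
  θ_A0 = 41.21/EI,  θ_B0 = 29.66/EI
Flexibility coefficients: a unit moment at one end gives L/(3EI) there and L/(6EI) at the far end, so f₁₁ = f₂₂ = 1.133/EI and f₁₂ = f₂₁ = 0.5667/EI.
Compatibility — zero rotation at each built-in end:
  1.133 M_A + 0.5667 M_B = 41.21
  0.5667 M_A + 1.133 M_B = 29.66
Solving the pair gives M_A = 31.04 kN·m and M_B = 10.65 kN·m (hogging).

M_A = 31.04 kN·m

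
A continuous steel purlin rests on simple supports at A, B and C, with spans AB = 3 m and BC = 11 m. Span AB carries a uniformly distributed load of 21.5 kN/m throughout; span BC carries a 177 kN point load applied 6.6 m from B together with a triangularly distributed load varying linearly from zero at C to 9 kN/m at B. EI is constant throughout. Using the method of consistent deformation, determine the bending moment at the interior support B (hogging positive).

M_B = 319.2 kN·m

Insert a hinge at B; M_B is the redundant, and each span becomes simply supported.
Discontinuity in slope at B on the released structure — sum the simple-span end rotations:
  span AB: UDL 21.5: wL³/(24EI) = 24.19/EI
  span BC: point load 177 at a = 6.6: Pab(L + b)/(6LEI) = 1199/EI
  span BC: triangular load, peak 9: w₀L³/(45EI) = 266.2/EI
  relative rotation θ_0 = (24.19 + 1466)/EI = 1490/EI
A unit hogging moment at B produces rotation L₁/(3EI) + L₂/(3EI) = 4.667/EI.
Slope continuity at B: θ_0 = M_B·4.667/EI, so M_B = 1490/4.667 = 319.2 kN·m (hogging).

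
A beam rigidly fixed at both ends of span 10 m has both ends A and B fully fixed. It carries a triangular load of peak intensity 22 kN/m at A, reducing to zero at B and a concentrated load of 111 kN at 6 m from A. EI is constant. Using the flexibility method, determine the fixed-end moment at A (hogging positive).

M_A = 216.6 kN·m

Release both end moments; the primary structure is a simply-supported span AB with redundants M_A and M_B.
End rotations of the released simple span under the applied load (×1/EI):
  at A: triangular load, peak 22: w₀L³/(45EI) = 488.9/EI
  at B: triangular load, peak 22: 7w₀L³/(360EI) = 427.8/EI
  at A: point load 111 at a = 6: Pab(L + b)/(6LEI) = 621.6/EI
  at B: point load 111 at a = 6: Pab(L + a)/(6LEI) = 710.4/EI
  θ_A0 = 1110/EI,  θ_B0 = 1138/EI
Flexibility coefficients: a unit moment at one end gives L/(3EI) there and L/(6EI) at the far end, so f₁₁ = f₂₂ = 3.333/EI and f₁₂ = f₂₁ = 1.667/EI.
Compatibility — zero rotation at each built-in end:
  3.333 M_A + 1.667 M_B = 1110
  1.667 M_A + 3.333 M_B = 1138
Solving the pair gives M_A = 216.6 kN·m and M_B = 233.2 kN·m (hogging).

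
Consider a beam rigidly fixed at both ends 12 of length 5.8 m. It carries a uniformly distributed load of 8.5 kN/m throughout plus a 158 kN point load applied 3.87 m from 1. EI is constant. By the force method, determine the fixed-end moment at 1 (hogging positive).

M_1 = 91.53 kN·m

Release both end moments; the primary structure is a simply-supported span 12 with redundants M_1 and M_2.
On the primary (simply-supported) span, the end slopes from the loading are:
  at 1: UDL 8.5: wL³/(24EI) = 69.1/EI
  at 2: UDL 8.5: wL³/(24EI) = 69.1/EI
  at 1: point load 158 at a = 3.87: Pab(L + b)/(6LEI) = 262.1/EI
  at 2: point load 158 at a = 3.87: Pab(L + a)/(6LEI) = 327.9/EI
  θ_10 = 331.2/EI,  θ_20 = 397/EI
Flexibility coefficients: a unit moment at one end gives L/(3EI) there and L/(6EI) at the far end, so f₁₁ = f₂₂ = 1.933/EI and f₁₂ = f₂₁ = 0.9667/EI.
Compatibility — zero rotation at each built-in end:
  1.933 M_1 + 0.9667 M_2 = 331.2
  0.9667 M_1 + 1.933 M_2 = 397
Solving the pair gives M_1 = 91.53 kN·m and M_2 = 159.6 kN·m (hogging).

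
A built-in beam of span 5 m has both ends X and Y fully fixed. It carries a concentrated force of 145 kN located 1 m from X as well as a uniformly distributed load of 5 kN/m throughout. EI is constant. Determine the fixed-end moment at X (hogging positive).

Release both end moments; the primary structure is a simply-supported span XY with redundants M_X and M_Y.
End rotations of the released simple span under the applied load (×1/EI):
  at X: point load 145 at a = 1: Pab(L + b)/(6LEI) = 174/EI
  at Y: point load 145 at a = 1: Pab(L + a)/(6LEI) = 116/EI
  at X: UDL 5: wL³/(24EI) = 26.04/EI
  at Y: UDL 5: wL³/(24EI) = 26.04/EI
  θ_X0 = 200/EI,  θ_Y0 = 142/EI
Flexibility coefficients: a unit moment at one end gives L/(3EI) there and L/(6EI) at the far end, so f₁₁ = f₂₂ = 1.667/EI and f₁₂ = f₂₁ = 0.8333/EI.
Compatibility — zero rotation at each built-in end:
  1.667 M_X + 0.8333 M_Y = 200
  0.8333 M_X + 1.667 M_Y = 142
Solving the pair gives M_X = 103.2 kN·m and M_Y = 33.62 kN·m (hogging).

M_X = 103.2 kN·m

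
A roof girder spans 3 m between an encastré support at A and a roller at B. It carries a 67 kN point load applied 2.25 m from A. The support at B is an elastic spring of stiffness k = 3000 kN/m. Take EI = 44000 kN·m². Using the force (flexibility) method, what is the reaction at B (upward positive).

R_B = 16.12 kN

Choose R_B as the redundant. The primary structure is the cantilever fixed at A.
Deflection at B on the released cantilever, summing each load's contribution:
  point load 67 at a = 2.25: Pa²(3L − a)/(6EI) = 381.6/EI
Tip deflection under a unit load at B: L³/(3EI) = 9/EI.
With EI = 44000 kN·m²: δ_0 = 0.008672 m and δ_{BB} = 0.000205 m/kN.
Compatibility — the spring shortens by R_B/k under the reaction it provides: δ_0 − R_B·δ_{BB} = R_B/k. With 1/k = 0.000333 m/kN, R_B = δ_0 / (δ_{BB} + 1/k) = 0.008672 / (0.000205 + 0.000333) = 16.12 kN.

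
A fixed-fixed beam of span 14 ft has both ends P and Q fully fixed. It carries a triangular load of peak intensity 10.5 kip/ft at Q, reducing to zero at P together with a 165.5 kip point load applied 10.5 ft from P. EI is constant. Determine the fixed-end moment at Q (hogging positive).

M_Q = 428.7 kip·ft

Release both end moments; the primary structure is a simply-supported span PQ with redundants M_P and M_Q.
Simple-span end rotations at P and Q under the given loads:
  at P: triangular load, peak 10.5: 7w₀L³/(360EI) = 560.2/EI
  at Q: triangular load, peak 10.5: w₀L³/(45EI) = 640.3/EI
  at P: point load 165.5 at a = 10.5: Pab(L + b)/(6LEI) = 1267/EI
  at Q: point load 165.5 at a = 10.5: Pab(L + a)/(6LEI) = 1774/EI
  θ_P0 = 1827/EI,  θ_Q0 = 2414/EI
Flexibility coefficients: a unit moment at one end gives L/(3EI) there and L/(6EI) at the far end, so f₁₁ = f₂₂ = 4.667/EI and f₁₂ = f₂₁ = 2.333/EI.
Compatibility — zero rotation at each built-in end:
  4.667 M_P + 2.333 M_Q = 1827
  2.333 M_P + 4.667 M_Q = 2414
Solving the pair gives M_P = 177.2 kip·ft and M_Q = 428.7 kip·ft (hogging).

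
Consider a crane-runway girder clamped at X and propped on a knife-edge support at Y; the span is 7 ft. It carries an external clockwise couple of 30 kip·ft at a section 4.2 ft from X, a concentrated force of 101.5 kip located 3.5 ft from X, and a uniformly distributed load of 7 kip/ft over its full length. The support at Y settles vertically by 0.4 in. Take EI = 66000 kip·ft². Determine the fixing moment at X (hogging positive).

Take the reaction at Y as the redundant and release it; the primary structure is a cantilever fixed at X.
Free-end deflection of the primary structure under the applied loading (downward +):
  clockwise couple 30 at a = 4.2: M₀a(2L − a)/(2EI) = 617.4/EI
  point load 101.5 at a = 3.5: Pa²(3L − a)/(6EI) = 3627/EI
  UDL 7: wL⁴/(8EI) = 2101/EI
  δ_0 = 6345/EI
Flexibility coefficient — unit upward force at Y: δ_{YY} = L³/(3EI) = 114.3/EI.
With EI = 66000 kip·ft²: δ_0 = 0.096133 ft and δ_{YY} = 0.001732 ft/kip.
Compatibility — the beam at Y must follow the support down by 0.03333 ft: δ_0 − R_Y·δ_{YY} = 0.03333, so R_Y = (0.096133 − 0.03333)/0.001732 = 36.25 kip.
Moment equilibrium about X: M_X = Σ(load moments about X) − R_Y·L = 556.8 − 36.25×7 = 303 kip·ft.

M_X = 303 kip·ft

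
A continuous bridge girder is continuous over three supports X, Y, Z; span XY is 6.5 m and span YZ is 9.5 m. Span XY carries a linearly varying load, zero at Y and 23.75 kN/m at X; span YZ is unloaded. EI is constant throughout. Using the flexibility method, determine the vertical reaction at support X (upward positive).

Release continuity at Y by inserting a hinge; the redundant is the internal moment M_Y. The primary structure is two simply-supported spans XY and YZ.
Rotations at Y on the released spans (each span's end-slope, ×1/EI):
  span XY: triangular load, peak 23.75: 7w₀L³/(360EI) = 126.8/EI
  relative rotation θ_0 = (126.8 + 0)/EI = 126.8/EI
A unit hogging moment at Y produces rotation L₁/(3EI) + L₂/(3EI) = 5.333/EI.
Compatibility: M_Y·(L₁+L₂)/(3EI) = θ_0, giving M_Y = 23.78 kN·m (hogging).
Span XY, ΣM about X with M_Y applied at Y: R_Y^{XY}·6.5 = 167.2 + 23.78, so R_Y^{XY} = 29.39 kN and R_X = 77.19 − 29.39 = 47.8 kN.

R_X = 47.8 kN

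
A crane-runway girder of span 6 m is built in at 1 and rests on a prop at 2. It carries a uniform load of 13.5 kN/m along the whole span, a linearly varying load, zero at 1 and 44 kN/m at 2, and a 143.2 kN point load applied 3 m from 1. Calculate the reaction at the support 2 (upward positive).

R_2 = 147.7 kN

Release the roller at 2. Primary structure: cantilever fixed at 1.
Deflection at 2 on the released cantilever, summing each load's contribution:
  UDL 13.5: wL⁴/(8EI) = 2187/EI
  triangular load, peak 44 at the free end: 11w₀L⁴/(120EI) = 5227/EI
  point load 143.2 at a = 3: Pa²(3L − a)/(6EI) = 3222/EI
  δ_0 = 10636/EI
Tip deflection under a unit load at 2: L³/(3EI) = 72/EI.
Compatibility at 2: δ_0 − R_2·δ_{22} = 0, so R_2 = 10636/72 = 147.7 kN.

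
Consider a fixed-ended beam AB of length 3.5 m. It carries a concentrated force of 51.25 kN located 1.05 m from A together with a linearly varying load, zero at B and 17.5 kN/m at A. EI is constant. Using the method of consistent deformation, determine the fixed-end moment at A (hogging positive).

M_A = 37.09 kN·m

Release both end moments; the primary structure is a simply-supported span AB with redundants M_A and M_B.
Simple-span end rotations at A and B under the given loads:
  at A: point load 51.25 at a = 1.05: Pab(L + b)/(6LEI) = 37.35/EI
  at B: point load 51.25 at a = 1.05: Pab(L + a)/(6LEI) = 28.57/EI
  at A: triangular load, peak 17.5: w₀L³/(45EI) = 16.67/EI
  at B: triangular load, peak 17.5: 7w₀L³/(360EI) = 14.59/EI
  θ_A0 = 54.03/EI,  θ_B0 = 43.15/EI
Flexibility coefficients: a unit moment at one end gives L/(3EI) there and L/(6EI) at the far end, so f₁₁ = f₂₂ = 1.167/EI and f₁₂ = f₂₁ = 0.5833/EI.
Compatibility — zero rotation at each built-in end:
  1.167 M_A + 0.5833 M_B = 54.03
  0.5833 M_A + 1.167 M_B = 43.15
Solving the pair gives M_A = 37.09 kN·m and M_B = 18.45 kN·m (hogging).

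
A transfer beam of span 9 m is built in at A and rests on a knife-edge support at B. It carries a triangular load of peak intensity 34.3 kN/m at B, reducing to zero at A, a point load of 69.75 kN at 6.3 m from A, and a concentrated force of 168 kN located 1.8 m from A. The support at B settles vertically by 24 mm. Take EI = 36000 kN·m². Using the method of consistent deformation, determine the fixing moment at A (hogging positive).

Choose R_B as the redundant. The primary structure is the cantilever fixed at A.
Free-end deflection of the primary structure under the applied loading (downward +):
  triangular load, peak 34.3 at the free end: 11w₀L⁴/(120EI) = 20629/EI
  point load 69.75 at a = 6.3: Pa²(3L − a)/(6EI) = 9551/EI
  point load 168 at a = 1.8: Pa²(3L − a)/(6EI) = 2286/EI
  δ_0 = 32466/EI
Tip deflection under a unit load at B: L³/(3EI) = 243/EI.
With EI = 36000 kN·m²: δ_0 = 0.90183 m and δ_{BB} = 0.00675 m/kN.
Compatibility — the beam at B must follow the support down by 0.024 m: δ_0 − R_B·δ_{BB} = 0.024, so R_B = (0.90183 − 0.024)/0.00675 = 130 kN.
Moment equilibrium about A: M_A = Σ(load moments about A) − R_B·L = 1668 − 130×9 = 497.5 kN·m.

M_A = 497.5 kN·m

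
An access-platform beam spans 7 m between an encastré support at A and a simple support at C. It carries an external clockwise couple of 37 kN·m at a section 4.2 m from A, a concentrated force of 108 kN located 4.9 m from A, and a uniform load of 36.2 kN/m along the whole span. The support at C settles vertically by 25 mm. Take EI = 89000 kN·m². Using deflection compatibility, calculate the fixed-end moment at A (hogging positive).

M_A = 451.5 kN·m

Release the roller at C. Primary structure: cantilever fixed at A.
Deflection at C on the released cantilever, summing each load's contribution:
  clockwise couple 37 at a = 4.2: M₀a(2L − a)/(2EI) = 761.5/EI
  point load 108 at a = 4.9: Pa²(3L − a)/(6EI) = 6958/EI
  UDL 36.2: wL⁴/(8EI) = 10865/EI
  δ_0 = 18584/EI
Flexibility coefficient — unit upward force at C: δ_{CC} = L³/(3EI) = 114.3/EI.
With EI = 89000 kN·m²: δ_0 = 0.20881 m and δ_{CC} = 0.001285 m/kN.
Compatibility — the beam at C must follow the support down by 0.025 m: δ_0 − R_C·δ_{CC} = 0.025, so R_C = (0.20881 − 0.025)/0.001285 = 143.1 kN.
Moment equilibrium about A: M_A = Σ(load moments about A) − R_C·L = 1453 − 143.1×7 = 451.5 kN·m.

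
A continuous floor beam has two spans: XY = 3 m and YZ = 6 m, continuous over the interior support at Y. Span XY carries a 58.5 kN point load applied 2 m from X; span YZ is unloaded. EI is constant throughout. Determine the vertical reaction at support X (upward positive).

Release continuity at Y by inserting a hinge; the redundant is the internal moment M_Y. The primary structure is two simply-supported spans XY and YZ.
Rotations at Y on the released spans (each span's end-slope, ×1/EI):
  span XY: point load 58.5 at a = 2: Pab(L + a)/(6LEI) = 32.5/EI
  relative rotation θ_0 = (32.5 + 0)/EI = 32.5/EI
A unit hogging moment at Y produces rotation L₁/(3EI) + L₂/(3EI) = 3/EI.
Slope continuity at Y: θ_0 = M_Y·3/EI, so M_Y = 32.5/3 = 10.83 kN·m (hogging).
Span XY, ΣM about X with M_Y applied at Y: R_Y^{XY}·3 = 117 + 10.83, so R_Y^{XY} = 42.61 kN and R_X = 58.5 − 42.61 = 15.89 kN.

R_X = 15.89 kN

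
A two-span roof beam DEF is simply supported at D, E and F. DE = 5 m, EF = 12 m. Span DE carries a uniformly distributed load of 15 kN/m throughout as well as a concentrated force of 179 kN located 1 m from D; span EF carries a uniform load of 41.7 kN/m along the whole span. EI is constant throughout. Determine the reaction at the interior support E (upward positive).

Take M_E as the redundant. Released structure: two simple spans DE and EF with a hinge at E.
End slopes at the hinge E, treating each span as simply supported:
  span DE: UDL 15: wL³/(24EI) = 78.12/EI
  span DE: point load 179 at a = 1: Pab(L + a)/(6LEI) = 143.2/EI
  span EF: UDL 41.7: wL³/(24EI) = 3002/EI
  relative rotation θ_0 = (221.3 + 3002)/EI = 3224/EI
A unit hogging moment at E produces rotation L₁/(3EI) + L₂/(3EI) = 5.667/EI.
Compatibility: M_E·(L₁+L₂)/(3EI) = θ_0, giving M_E = 568.9 kN·m (hogging).
Span DE, ΣM about D with M_E applied at E: R_E^{DE}·5 = 366.5 + 568.9, so R_E^{DE} = 187.1 kN and R_D = 254 − 187.1 = 66.92 kN.
Span EF, ΣM about F: R_E^{EF}·12 = 3002 + 568.9, so R_E^{EF} = 297.6 kN and R_F = 500.4 − 297.6 = 202.8 kN.
R_E = 187.1 + 297.6 = 484.7 kN.

R_E = 484.7 kN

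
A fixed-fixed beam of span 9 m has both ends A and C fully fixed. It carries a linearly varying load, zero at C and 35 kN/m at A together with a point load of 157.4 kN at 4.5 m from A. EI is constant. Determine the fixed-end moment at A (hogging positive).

Release both end moments; the primary structure is a simply-supported span AC with redundants M_A and M_C.
Simple-span end rotations at A and C under the given loads:
  at A: triangular load, peak 35: w₀L³/(45EI) = 567/EI
  at C: triangular load, peak 35: 7w₀L³/(360EI) = 496.1/EI
  at A: point load 157.4 at a = 4.5: Pab(L + b)/(6LEI) = 796.8/EI
  at C: point load 157.4 at a = 4.5: Pab(L + a)/(6LEI) = 796.8/EI
  θ_A0 = 1364/EI,  θ_C0 = 1293/EI
Flexibility coefficients: a unit moment at one end gives L/(3EI) there and L/(6EI) at the far end, so f₁₁ = f₂₂ = 3/EI and f₁₂ = f₂₁ = 1.5/EI.
Compatibility — zero rotation at each built-in end:
  3 M_A + 1.5 M_C = 1364
  1.5 M_A + 3 M_C = 1293
Solving the pair gives M_A = 318.8 kN·m and M_C = 271.6 kN·m (hogging).

M_A = 318.8 kN·m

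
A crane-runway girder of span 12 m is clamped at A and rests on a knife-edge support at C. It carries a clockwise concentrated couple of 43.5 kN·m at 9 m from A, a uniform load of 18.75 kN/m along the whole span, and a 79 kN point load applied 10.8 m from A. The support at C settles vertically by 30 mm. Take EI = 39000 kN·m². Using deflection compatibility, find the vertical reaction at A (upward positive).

R_A = 149.4 kN

Choose R_C as the redundant. The primary structure is the cantilever fixed at A.
Downward deflection at the released point C due to the loads:
  clockwise couple 43.5 at a = 9: M₀a(2L − a)/(2EI) = 2936/EI
  UDL 18.75: wL⁴/(8EI) = 48600/EI
  point load 79 at a = 10.8: Pa²(3L − a)/(6EI) = 38701/EI
  δ_0 = 90237/EI
Tip deflection under a unit load at C: L³/(3EI) = 576/EI.
With EI = 39000 kN·m²: δ_0 = 2.3138 m and δ_{CC} = 0.014769 m/kN.
Compatibility — the beam at C must follow the support down by 0.03 m: δ_0 − R_C·δ_{CC} = 0.03, so R_C = (2.3138 − 0.03)/0.014769 = 154.6 kN.
Vertical equilibrium: R_A = ΣP − R_C = 304 − 154.6 = 149.4 kN.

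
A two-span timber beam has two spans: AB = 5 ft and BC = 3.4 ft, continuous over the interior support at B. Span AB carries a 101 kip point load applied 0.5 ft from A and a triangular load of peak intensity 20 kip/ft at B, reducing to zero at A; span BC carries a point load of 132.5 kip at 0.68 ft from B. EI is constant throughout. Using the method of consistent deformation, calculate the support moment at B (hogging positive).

Insert a hinge at B; M_B is the redundant, and each span becomes simply supported.
Discontinuity in slope at B on the released structure — sum the simple-span end rotations:
  span AB: point load 101 at a = 0.5: Pab(L + a)/(6LEI) = 41.66/EI
  span AB: triangular load, peak 20: w₀L³/(45EI) = 55.56/EI
  span BC: point load 132.5 at a = 0.68: Pab(L + b)/(6LEI) = 73.52/EI
  relative rotation θ_0 = (97.22 + 73.52)/EI = 170.7/EI
A unit hogging moment at B produces rotation L₁/(3EI) + L₂/(3EI) = 2.8/EI.
Compatibility: M_B·(L₁+L₂)/(3EI) = θ_0, giving M_B = 60.98 kip·ft (hogging).

M_B = 60.98 kip·ft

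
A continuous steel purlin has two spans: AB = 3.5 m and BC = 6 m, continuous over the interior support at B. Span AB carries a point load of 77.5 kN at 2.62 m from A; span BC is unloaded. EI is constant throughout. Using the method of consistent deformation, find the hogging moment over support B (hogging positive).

Insert a hinge at B; M_B is the redundant, and each span becomes simply supported.
End slopes at the hinge B, treating each span as simply supported:
  span AB: point load 77.5 at a = 2.62: Pab(L + a)/(6LEI) = 52.07/EI
  relative rotation θ_0 = (52.07 + 0)/EI = 52.07/EI
A unit hogging moment at B produces rotation L₁/(3EI) + L₂/(3EI) = 3.167/EI.
Slope continuity at B: θ_0 = M_B·3.167/EI, so M_B = 52.07/3.167 = 16.44 kN·m (hogging).

M_B = 16.44 kN·m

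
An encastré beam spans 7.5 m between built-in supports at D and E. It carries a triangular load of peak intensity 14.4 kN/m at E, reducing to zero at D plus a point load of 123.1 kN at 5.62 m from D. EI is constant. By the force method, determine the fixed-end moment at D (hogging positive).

Take the two fixed-end moments M_D, M_E as redundants; the released structure is the simple span DE.
On the primary (simply-supported) span, the end slopes from the loading are:
  at D: triangular load, peak 14.4: 7w₀L³/(360EI) = 118.1/EI
  at E: triangular load, peak 14.4: w₀L³/(45EI) = 135/EI
  at D: point load 123.1 at a = 5.62: Pab(L + b)/(6LEI) = 271.1/EI
  at E: point load 123.1 at a = 5.62: Pab(L + a)/(6LEI) = 379.2/EI
  θ_D0 = 389.2/EI,  θ_E0 = 514.2/EI
Flexibility coefficients: a unit moment at one end gives L/(3EI) there and L/(6EI) at the far end, so f₁₁ = f₂₂ = 2.5/EI and f₁₂ = f₂₁ = 1.25/EI.
Compatibility — zero rotation at each built-in end:
  2.5 M_D + 1.25 M_E = 389.2
  1.25 M_D + 2.5 M_E = 514.2
Solving the pair gives M_D = 70.47 kN·m and M_E = 170.4 kN·m (hogging).

M_D = 70.47 kN·m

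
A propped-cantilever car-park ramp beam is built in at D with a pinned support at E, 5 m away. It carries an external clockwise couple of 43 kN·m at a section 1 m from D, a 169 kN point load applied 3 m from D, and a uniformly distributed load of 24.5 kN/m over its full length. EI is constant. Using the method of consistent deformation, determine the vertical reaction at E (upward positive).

Take the reaction at E as the redundant and release it; the primary structure is a cantilever fixed at D.
Primary-structure tip deflection at E by superposition:
  clockwise couple 43 at a = 1: M₀a(2L − a)/(2EI) = 193.5/EI
  point load 169 at a = 3: Pa²(3L − a)/(6EI) = 3042/EI
  UDL 24.5: wL⁴/(8EI) = 1914/EI
  δ_0 = 5150/EI
Flexibility coefficient — unit upward force at E: δ_{EE} = L³/(3EI) = 41.67/EI.
Compatibility at E: δ_0 − R_E·δ_{EE} = 0, so R_E = 5150/41.67 = 123.6 kN.

R_E = 123.6 kN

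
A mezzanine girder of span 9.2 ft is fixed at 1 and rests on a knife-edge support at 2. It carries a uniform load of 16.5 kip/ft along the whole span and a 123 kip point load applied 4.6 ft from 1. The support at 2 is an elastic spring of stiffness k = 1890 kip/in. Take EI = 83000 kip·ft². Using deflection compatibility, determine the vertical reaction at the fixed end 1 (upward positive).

R_1 = 180.8 kip

Release the roller at 2. Primary structure: cantilever fixed at 1.
Downward deflection at the released point 2 due to the loads:
  UDL 16.5: wL⁴/(8EI) = 14776/EI
  point load 123 at a = 4.6: Pa²(3L − a)/(6EI) = 9977/EI
  δ_0 = 24753/EI
Tip deflection under a unit load at 2: L³/(3EI) = 259.6/EI.
With EI = 83000 kip·ft²: δ_0 = 0.29822 ft and δ_{22} = 0.003127 ft/kip.
Compatibility — the spring shortens by R_2/k under the reaction it provides: δ_0 − R_2·δ_{22} = R_2/k. With 1/k = 1/(1890×12) ft/kip = 0.000044 ft/kip, R_2 = δ_0 / (δ_{22} + 1/k) = 0.29822 / (0.003127 + 0.000044) = 94.04 kip.
Vertical equilibrium: R_1 = ΣP − R_2 = 274.8 − 94.04 = 180.8 kip.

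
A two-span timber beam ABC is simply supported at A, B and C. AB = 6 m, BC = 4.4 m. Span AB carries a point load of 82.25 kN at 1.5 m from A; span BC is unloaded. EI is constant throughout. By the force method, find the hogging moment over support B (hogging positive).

M_B = 33.36 kN·m

Insert a hinge at B; M_B is the redundant, and each span becomes simply supported.
Discontinuity in slope at B on the released structure — sum the simple-span end rotations:
  span AB: point load 82.25 at a = 1.5: Pab(L + a)/(6LEI) = 115.7/EI
  relative rotation θ_0 = (115.7 + 0)/EI = 115.7/EI
A unit hogging moment at B produces rotation L₁/(3EI) + L₂/(3EI) = 3.467/EI.
Compatibility: M_B·(L₁+L₂)/(3EI) = θ_0, giving M_B = 33.36 kN·m (hogging).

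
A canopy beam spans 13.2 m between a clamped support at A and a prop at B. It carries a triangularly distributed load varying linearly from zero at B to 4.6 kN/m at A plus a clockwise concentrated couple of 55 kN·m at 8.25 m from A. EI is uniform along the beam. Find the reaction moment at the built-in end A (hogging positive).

M_A = 37.54 kN·m

Remove the prop at B; the released (primary) structure is a cantilever built in at A.
Downward deflection at the released point B due to the loads:
  triangular load, peak 4.6 at the fixed end: w₀L⁴/(30EI) = 4655/EI
  clockwise couple 55 at a = 8.25: M₀a(2L − a)/(2EI) = 4118/EI
  δ_0 = 8773/EI
Tip deflection under a unit load at B: L³/(3EI) = 766.7/EI.
Compatibility at B: δ_0 − R_B·δ_{BB} = 0, so R_B = 8773/766.7 = 11.44 kN.
Moment equilibrium about A: M_A = Σ(load moments about A) − R_B·L = 188.6 − 11.44×13.2 = 37.54 kN·m.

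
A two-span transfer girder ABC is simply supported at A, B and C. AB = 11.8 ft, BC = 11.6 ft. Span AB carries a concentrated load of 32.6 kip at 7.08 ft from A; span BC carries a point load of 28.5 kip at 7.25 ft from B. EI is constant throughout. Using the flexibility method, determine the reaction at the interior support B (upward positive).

R_B = 41.13 kip

Release continuity at B by inserting a hinge; the redundant is the internal moment M_B. The primary structure is two simply-supported spans AB and BC.
Discontinuity in slope at B on the released structure — sum the simple-span end rotations:
  span AB: point load 32.6 at a = 7.08: Pab(L + a)/(6LEI) = 290.5/EI
  span BC: point load 28.5 at a = 7.25: Pab(L + b)/(6LEI) = 206/EI
  relative rotation θ_0 = (290.5 + 206)/EI = 496.5/EI
A unit hogging moment at B produces rotation L₁/(3EI) + L₂/(3EI) = 7.8/EI.
Slope continuity at B: θ_0 = M_B·7.8/EI, so M_B = 496.5/7.8 = 63.65 kip·ft (hogging).
Span AB, ΣM about A with M_B applied at B: R_B^{AB}·11.8 = 230.8 + 63.65, so R_B^{AB} = 24.95 kip and R_A = 32.6 − 24.95 = 7.646 kip.
Span BC, ΣM about C: R_B^{BC}·11.6 = 124 + 63.65, so R_B^{BC} = 16.17 kip and R_C = 28.5 − 16.17 = 12.33 kip.
R_B = 24.95 + 16.17 = 41.13 kip.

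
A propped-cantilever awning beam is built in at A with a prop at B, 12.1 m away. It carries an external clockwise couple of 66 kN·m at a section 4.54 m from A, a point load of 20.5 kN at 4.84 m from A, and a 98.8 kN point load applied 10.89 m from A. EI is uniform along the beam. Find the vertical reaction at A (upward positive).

Choose R_B as the redundant. The primary structure is the cantilever fixed at A.
Free-end deflection of the primary structure under the applied loading (downward +):
  clockwise couple 66 at a = 4.54: M₀a(2L − a)/(2EI) = 2945/EI
  point load 20.5 at a = 4.84: Pa²(3L − a)/(6EI) = 2518/EI
  point load 98.8 at a = 10.89: Pa²(3L − a)/(6EI) = 49621/EI
  δ_0 = 55085/EI
Flexibility coefficient — unit upward force at B: δ_{BB} = L³/(3EI) = 590.5/EI.
The prop prevents deflection at B: R_B = δ_0/δ_{BB} = 55085/590.5 = 93.28 kN.
Vertical equilibrium: R_A = ΣP − R_B = 119.3 − 93.28 = 26.02 kN.

R_A = 26.02 kN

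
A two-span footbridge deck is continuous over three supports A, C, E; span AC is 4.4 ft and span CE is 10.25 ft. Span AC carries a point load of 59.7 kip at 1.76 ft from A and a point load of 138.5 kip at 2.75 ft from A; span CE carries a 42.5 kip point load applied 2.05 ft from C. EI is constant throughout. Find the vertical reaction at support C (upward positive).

Release continuity at C by inserting a hinge; the redundant is the internal moment M_C. The primary structure is two simply-supported spans AC and CE.
Rotations at C on the released spans (each span's end-slope, ×1/EI):
  span AC: point load 59.7 at a = 1.76: Pab(L + a)/(6LEI) = 64.72/EI
  span AC: point load 138.5 at a = 2.75: Pab(L + a)/(6LEI) = 170.2/EI
  span CE: point load 42.5 at a = 2.05: Pab(L + b)/(6LEI) = 214.3/EI
  relative rotation θ_0 = (234.9 + 214.3)/EI = 449.3/EI
A unit hogging moment at C produces rotation L₁/(3EI) + L₂/(3EI) = 4.883/EI.
Compatibility: M_C·(L₁+L₂)/(3EI) = θ_0, giving M_C = 92 kip·ft (hogging).
Span AC, ΣM about A with M_C applied at C: R_C^{AC}·4.4 = 485.9 + 92, so R_C^{AC} = 131.4 kip and R_A = 198.2 − 131.4 = 66.85 kip.
Span CE, ΣM about E: R_C^{CE}·10.25 = 348.5 + 92, so R_C^{CE} = 42.98 kip and R_E = 42.5 − 42.98 = -0.4754 kip.
R_C = 131.4 + 42.98 = 174.3 kip.

R_C = 174.3 kip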